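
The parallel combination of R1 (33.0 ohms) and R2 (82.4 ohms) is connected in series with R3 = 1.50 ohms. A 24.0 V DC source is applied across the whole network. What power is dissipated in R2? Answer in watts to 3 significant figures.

Collapse the R1‖R2 pair into one equivalent R_p; then R_p and R3 form a series string.
R_p = (33.0×82.4)/(33.0+82.4) = 23.56 Ω
R_total = R_p + 1.50 = 23.56 + 1.50 = 25.06 Ω
I = V / R_total = 24.0 / 25.06 = 0.9576 A
Voltage across the parallel pair: V_p = I × R_p = 0.9576 × 23.56 = 22.56 V
R2 sits across V_p; its power is V_p²/R.
P_R2 = (22.56)² / 82.4 = 6.179 W

6.18 W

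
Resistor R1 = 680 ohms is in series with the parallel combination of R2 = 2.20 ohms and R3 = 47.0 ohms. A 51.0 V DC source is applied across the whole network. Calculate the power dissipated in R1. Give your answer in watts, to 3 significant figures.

3.80 W

Collapse R2‖R3 to a single equivalent, reducing the network to two series elements.
R_p = (2.20×47.0)/(2.20+47.0) = 2.102 Ω
R_total = 680 + 2.102 = 682.1 Ω
I = V / R_total = 51.0 / 682.1 = 0.07477 A
All the current flows through R1; use P = I²R.
P_R1 = (0.07477)² × 680 = 3.801 W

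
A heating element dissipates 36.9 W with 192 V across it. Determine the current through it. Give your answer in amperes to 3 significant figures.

Rearranging the power relation for the two known quantities gives I = P / V.
I = 36.9 / 192 = 0.1922 A

0.192 A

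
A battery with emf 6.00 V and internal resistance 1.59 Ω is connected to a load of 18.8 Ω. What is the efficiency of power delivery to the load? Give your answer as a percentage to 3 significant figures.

92.2 %

Both r and R carry the same current, so the power split is just the resistance split: η = R/(R+r).
η = R / (R + r) = 18.8 / (18.8 + 1.59) = 0.9220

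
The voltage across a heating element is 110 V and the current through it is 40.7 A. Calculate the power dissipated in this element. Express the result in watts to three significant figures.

Since both terminal voltage and current are stated, P = V I gives the power in one step.
P = 110 V × 40.70 A = 4477 W

4480 W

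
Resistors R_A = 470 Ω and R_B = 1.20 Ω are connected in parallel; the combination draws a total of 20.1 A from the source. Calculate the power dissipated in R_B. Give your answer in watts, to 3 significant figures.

The branches share the same voltage, but only the total current is given — find V from the equivalent resistance first.
1/R_eq = 1/470 + 1/1.20 ⇒ R_eq = 1.197 Ω
V = I_total × R_eq = 20.10 × 1.197 = 24.06 V
P_R_B = V² / R_B = (24.06)² / 1.20 = 482.3 W

482 W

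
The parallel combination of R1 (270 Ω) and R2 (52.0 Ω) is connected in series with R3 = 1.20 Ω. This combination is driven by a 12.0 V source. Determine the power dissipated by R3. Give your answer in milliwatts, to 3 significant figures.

First find R_p for the parallel pair, then treat R_p + R3 as a series loop.
R_p = (270×52.0)/(270+52.0) = 43.60 Ω
R_total = R_p + 1.20 = 43.60 + 1.20 = 44.80 Ω
I = V / R_total = 12.0 / 44.80 = 0.2678 A
All the supply current flows through R3; use P = I²R3.
P_R3 = (0.2678)² × 1.20 = 0.08609 W

86.1 mW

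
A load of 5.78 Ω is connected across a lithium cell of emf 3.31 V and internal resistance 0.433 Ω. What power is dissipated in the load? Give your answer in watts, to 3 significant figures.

Find the circuit current first, then P = I²R for the load (series elements share I).
I = ε / (r + R) = 3.31 / (0.433 + 5.78) = 0.5328 A
P_load = I² R = (0.5328)² × 5.78 = 1.641 W

1.64 W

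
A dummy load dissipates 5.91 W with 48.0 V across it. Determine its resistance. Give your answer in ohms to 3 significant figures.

From P = V I = I²R = V²/R, with the two given quantities we get R = V² / P.
R = (48.0)² / 5.91 = 389.8 Ω

390 Ω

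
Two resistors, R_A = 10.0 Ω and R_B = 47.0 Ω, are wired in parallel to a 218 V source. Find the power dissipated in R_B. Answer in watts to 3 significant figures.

Each parallel branch sees the full supply voltage, so P = V²/R applies directly to the target branch.
P_R_B = V² / R_B = (218)² / 47.0 Ω = 1011 W

1010 W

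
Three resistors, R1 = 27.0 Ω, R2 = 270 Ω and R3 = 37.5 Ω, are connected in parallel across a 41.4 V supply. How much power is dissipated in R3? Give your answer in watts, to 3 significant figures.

Each parallel branch sees the full supply voltage, so P = V²/R applies directly to the target branch.
P_R3 = V² / R3 = (41.4)² / 37.5 Ω = 45.71 W

45.7 W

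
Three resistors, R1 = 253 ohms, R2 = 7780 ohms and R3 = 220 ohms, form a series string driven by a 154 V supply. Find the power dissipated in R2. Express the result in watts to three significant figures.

The current is common to all series resistors; compute it, then apply P = I²R for the target.
R_total = 253 + 7780 + 220 = 8253 Ω
I = V / R_total = 154 / 8253 = 0.01866 A
P_R2 = I² × R2 = (0.01866)² × 7780 = 2.709 W

2.71 W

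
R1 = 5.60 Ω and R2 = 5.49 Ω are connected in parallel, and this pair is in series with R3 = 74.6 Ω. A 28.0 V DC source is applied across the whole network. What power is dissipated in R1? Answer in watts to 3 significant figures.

0.180 W

Collapse the R1‖R2 pair into one equivalent R_p; then R_p and R3 form a series string.
R_p = (5.60×5.49)/(5.60+5.49) = 2.772 Ω
R_total = R_p + 74.6 = 2.772 + 74.6 = 77.37 Ω
I = V / R_total = 28.0 / 77.37 = 0.3619 A
Voltage across the parallel pair: V_p = I × R_p = 0.3619 × 2.772 = 1.003 V
R1 has V_p across it, so P = V_p²/R1.
P_R1 = (1.003)² / 5.60 = 0.1797 W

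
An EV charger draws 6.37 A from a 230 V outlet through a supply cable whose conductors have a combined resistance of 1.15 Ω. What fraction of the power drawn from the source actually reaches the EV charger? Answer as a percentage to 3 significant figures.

The supply cable carries the full 6.37 A.
P_line = I² R_line = (6.370)² × 1.15 = 46.66 W
P_source = V I = 230 × 6.370 = 1465 W; P_load = 1418 W
η = P_load / P_source = 1418 / 1465 = 0.9681

96.8 %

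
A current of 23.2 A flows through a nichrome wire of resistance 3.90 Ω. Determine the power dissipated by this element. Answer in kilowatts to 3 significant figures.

2.10 kW

With I and R stated, P = I²R applies in one step.
P = (23.20 A)² × 3.90 Ω = 2099 W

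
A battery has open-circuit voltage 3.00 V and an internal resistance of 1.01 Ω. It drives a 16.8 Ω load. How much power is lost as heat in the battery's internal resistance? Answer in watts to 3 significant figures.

0.0287 W

Internal loss is I²r, with I set by the total series resistance r+R.
I = ε / (r + R) = 3.00 / (1.01 + 16.8) = 0.1684 A
P_int = I² r = (0.1684)² × 1.01 = 0.02866 W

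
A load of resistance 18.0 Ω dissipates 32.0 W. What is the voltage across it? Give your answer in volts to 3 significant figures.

24.0 V

Rearranging the power relation for the two known quantities gives V = √(P R).
V = √(32.0 × 18.0) = 24.00 V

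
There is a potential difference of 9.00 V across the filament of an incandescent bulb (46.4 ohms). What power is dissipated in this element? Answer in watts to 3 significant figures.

1.75 W

With V across and R both known, P = V²/R gives the dissipation directly.
P = (9.00 V)² / 46.4 Ω = 1.746 W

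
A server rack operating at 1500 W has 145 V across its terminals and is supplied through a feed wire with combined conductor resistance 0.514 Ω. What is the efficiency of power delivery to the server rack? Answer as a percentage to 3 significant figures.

96.5 %

I = P / V = 1500 / 145 = 10.34 A through the feed wire.
P_line = I² R_line = (10.34)² × 0.514 = 55.01 W
P_source = P_load + P_line = 1500 + 55.01 = 1555 W
η = P_load / P_source = 1500 / 1555 = 0.9646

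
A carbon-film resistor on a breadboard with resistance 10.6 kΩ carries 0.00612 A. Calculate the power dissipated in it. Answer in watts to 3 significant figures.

0.397 W

The current through and the resistance of the element are both given; use P = I²R.
P = (0.006120 A)² × 10600 Ω = 0.3970 W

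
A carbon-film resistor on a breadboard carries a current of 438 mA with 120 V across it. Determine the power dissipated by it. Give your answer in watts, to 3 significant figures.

52.6 W

With V and I both given, power follows immediately from P = V I.
P = 120 V × 0.4380 A = 52.56 W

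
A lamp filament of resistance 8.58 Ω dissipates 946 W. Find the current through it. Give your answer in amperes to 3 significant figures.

10.5 A

From P = V I = I²R = V²/R, with the two given quantities we get I = √(P / R).
I = √(946 / 8.58) = 10.50 A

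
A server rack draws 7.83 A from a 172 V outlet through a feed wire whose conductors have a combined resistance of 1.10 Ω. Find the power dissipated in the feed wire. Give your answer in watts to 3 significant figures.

67.4 W

The feed wire and load are in series, so the same current flows in both; the loss is I²R_line.
The feed wire carries the full 7.83 A.
P_line = I² R_line = (7.830)² × 1.10 = 67.44 W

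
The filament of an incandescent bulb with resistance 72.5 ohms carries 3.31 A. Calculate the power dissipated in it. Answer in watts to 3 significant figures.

794 W

The current through and the resistance of the element are both given; use P = I²R.
P = (3.310 A)² × 72.5 Ω = 794.3 W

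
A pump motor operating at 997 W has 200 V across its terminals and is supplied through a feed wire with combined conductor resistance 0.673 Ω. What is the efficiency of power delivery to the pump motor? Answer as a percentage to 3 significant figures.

I = P / V = 997 / 200 = 4.985 A through the feed wire.
P_line = I² R_line = (4.985)² × 0.673 = 16.72 W
P_source = P_load + P_line = 997.0 + 16.72 = 1014 W
η = P_load / P_source = 997.0 / 1014 = 0.9835

98.4 %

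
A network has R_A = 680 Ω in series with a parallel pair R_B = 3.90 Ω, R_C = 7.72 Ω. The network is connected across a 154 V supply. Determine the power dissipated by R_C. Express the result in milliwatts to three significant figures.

First combine the parallel branches into one equivalent R_p, then R_A + R_p is a series pair.
R_p = (3.90×7.72)/(3.90+7.72) = 2.591 Ω
R_total = 680 + 2.591 = 682.6 Ω
I = V / R_total = 154 / 682.6 = 0.2256 A
Voltage across the parallel pair: V_p = I × R_p = 0.2256 × 2.591 = 0.5846 V
R_C is across V_p, so use P = V²/R for that branch.
P_R_C = (0.5846)² / 7.72 = 0.04426 W

44.3 mW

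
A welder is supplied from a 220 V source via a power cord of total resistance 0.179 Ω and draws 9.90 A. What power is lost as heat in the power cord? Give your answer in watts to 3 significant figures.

17.5 W

Only the current and the line resistance are needed for the I²R loss.
The power cord carries the full 9.90 A.
P_line = I² R_line = (9.900)² × 0.179 = 17.54 W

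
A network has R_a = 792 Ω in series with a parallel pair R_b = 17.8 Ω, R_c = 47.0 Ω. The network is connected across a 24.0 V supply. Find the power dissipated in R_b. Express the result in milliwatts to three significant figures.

Reduce the parallel pair to R_p first; the network is then a simple series string.
R_p = (17.8×47.0)/(17.8+47.0) = 12.91 Ω
R_total = 792 + 12.91 = 804.9 Ω
I = V / R_total = 24.0 / 804.9 = 0.02982 A
Voltage across the parallel pair: V_p = I × R_p = 0.02982 × 12.91 = 0.3850 V
R_b sees V_p directly, so P = V_p² / R_b.
P_R_b = (0.3850)² / 17.8 = 0.008325 W

8.33 mW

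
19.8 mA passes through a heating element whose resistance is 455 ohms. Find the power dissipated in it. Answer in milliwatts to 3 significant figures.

The current through and the resistance of the element are both given; use P = I²R.
P = (0.01980 A)² × 455 Ω = 0.1784 W

178 mW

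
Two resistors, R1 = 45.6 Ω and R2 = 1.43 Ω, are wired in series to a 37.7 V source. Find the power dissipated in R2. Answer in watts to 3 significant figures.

0.919 W

Since the resistors are in series they all carry the loop current I = V/R_total; the power in any one is I²R.
R_total = 45.6 + 1.43 = 47.03 Ω
I = V / R_total = 37.7 / 47.03 = 0.8016 A
P_R2 = I² × R2 = (0.8016)² × 1.43 = 0.9189 W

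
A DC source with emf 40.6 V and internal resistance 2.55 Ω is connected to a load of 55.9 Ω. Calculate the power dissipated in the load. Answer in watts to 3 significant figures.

Load and internal resistance form a series loop — compute the loop current, then the load power via I²R.
I = ε / (r + R) = 40.6 / (2.55 + 55.9) = 0.6946 A
P_load = I² R = (0.6946)² × 55.9 = 26.97 W

27.0 W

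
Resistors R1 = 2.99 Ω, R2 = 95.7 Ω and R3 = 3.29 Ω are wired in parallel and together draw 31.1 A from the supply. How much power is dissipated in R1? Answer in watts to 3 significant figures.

Parallel branches share V, not I — compute V via R_eq, then use V²/R for the target branch.
1/R_eq = 1/2.99 + 1/95.7 + 1/3.29 ⇒ R_eq = 1.541 Ω
V = I_total × R_eq = 31.10 × 1.541 = 47.93 V
P_R1 = V² / R1 = (47.93)² / 2.99 = 768.4 W

768 W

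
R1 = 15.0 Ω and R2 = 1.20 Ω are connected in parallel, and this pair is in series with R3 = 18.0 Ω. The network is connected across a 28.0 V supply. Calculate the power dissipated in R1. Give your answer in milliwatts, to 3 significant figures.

Combine R1 and R2 into their parallel equivalent first, reducing the network to two series resistors.
R_p = (15.0×1.20)/(15.0+1.20) = 1.111 Ω
R_total = R_p + 18.0 = 1.111 + 18.0 = 19.11 Ω
I = V / R_total = 28.0 / 19.11 = 1.465 A
Voltage across the parallel pair: V_p = I × R_p = 1.465 × 1.111 = 1.628 V
Use P = V²/R for R1 with V = V_p.
P_R1 = (1.628)² / 15.0 = 0.1767 W

177 mW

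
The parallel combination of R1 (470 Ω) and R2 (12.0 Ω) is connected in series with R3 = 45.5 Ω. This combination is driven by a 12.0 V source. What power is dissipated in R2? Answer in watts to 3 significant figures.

0.502 W

Reduce the parallel combination to a single R_p; the circuit then becomes R_p in series with the remaining resistor.
R_p = (470×12.0)/(470+12.0) = 11.70 Ω
R_total = R_p + 45.5 = 11.70 + 45.5 = 57.20 Ω
I = V / R_total = 12.0 / 57.20 = 0.2098 A
Voltage across the parallel pair: V_p = I × R_p = 0.2098 × 11.70 = 2.455 V
R2 sits across V_p; its power is V_p²/R.
P_R2 = (2.455)² / 12.0 = 0.5022 W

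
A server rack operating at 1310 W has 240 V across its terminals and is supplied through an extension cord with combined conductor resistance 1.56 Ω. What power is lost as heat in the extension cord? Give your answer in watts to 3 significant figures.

46.5 W

Line loss is just I²R for the cable — we know both I and R_line directly.
I = P / V = 1310 / 240 = 5.458 A through the extension cord.
P_line = I² R_line = (5.458)² × 1.56 = 46.48 W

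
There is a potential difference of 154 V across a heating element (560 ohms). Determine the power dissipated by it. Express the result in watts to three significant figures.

42.4 W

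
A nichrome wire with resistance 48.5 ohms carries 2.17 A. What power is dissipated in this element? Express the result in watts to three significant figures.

228 W

The current through and the resistance of the element are both given; use P = I²R.
P = (2.170 A)² × 48.5 Ω = 228.4 W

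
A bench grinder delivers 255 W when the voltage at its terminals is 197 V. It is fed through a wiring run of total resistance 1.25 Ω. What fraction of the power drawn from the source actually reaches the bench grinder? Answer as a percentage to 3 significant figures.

I = P / V = 255 / 197 = 1.294 A through the wiring run.
P_line = I² R_line = (1.294)² × 1.25 = 2.094 W
P_source = P_load + P_line = 255.0 + 2.094 = 257.1 W
η = P_load / P_source = 255.0 / 257.1 = 0.9919

99.2 %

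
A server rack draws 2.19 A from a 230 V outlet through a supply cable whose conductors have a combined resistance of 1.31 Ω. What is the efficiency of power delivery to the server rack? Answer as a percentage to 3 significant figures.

The supply cable carries the full 2.19 A.
P_line = I² R_line = (2.190)² × 1.31 = 6.283 W
P_source = V I = 230 × 2.190 = 503.7 W; P_load = 497.4 W
η = P_load / P_source = 497.4 / 503.7 = 0.9875

98.8 %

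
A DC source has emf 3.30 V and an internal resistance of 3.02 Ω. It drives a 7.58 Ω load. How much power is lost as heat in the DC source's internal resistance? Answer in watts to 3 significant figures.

0.293 W

The source's internal resistance is just another series element carrying I; its dissipation is I²r.
I = ε / (r + R) = 3.30 / (3.02 + 7.58) = 0.3113 A
P_int = I² r = (0.3113)² × 3.02 = 0.2927 W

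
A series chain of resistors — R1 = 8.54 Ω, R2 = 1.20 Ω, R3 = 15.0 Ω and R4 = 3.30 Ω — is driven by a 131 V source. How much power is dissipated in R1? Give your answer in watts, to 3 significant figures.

Series elements share the same current, so find I first, then use P = I²R.
R_total = 8.54 + 1.20 + 15.0 + 3.30 = 28.04 Ω
I = V / R_total = 131 / 28.04 = 4.672 A
P_R1 = I² × R1 = (4.672)² × 8.54 = 186.4 W

186 W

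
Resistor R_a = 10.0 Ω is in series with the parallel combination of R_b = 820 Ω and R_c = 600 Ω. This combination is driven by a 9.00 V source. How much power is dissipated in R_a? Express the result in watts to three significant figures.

0.00637 W

Reduce the parallel pair to R_p first; the network is then a simple series string.
R_p = (820×600)/(820+600) = 346.5 Ω
R_total = 10.0 + 346.5 = 356.5 Ω
I = V / R_total = 9.00 / 356.5 = 0.02525 A
R_a carries the full series current, so P = I²R.
P_R_a = (0.02525)² × 10.0 = 0.006374 W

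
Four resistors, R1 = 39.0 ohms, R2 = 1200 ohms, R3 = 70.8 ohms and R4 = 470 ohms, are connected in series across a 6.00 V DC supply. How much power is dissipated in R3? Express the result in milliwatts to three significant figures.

0.805 mW

The current is common to all series resistors; compute it, then apply P = I²R for the target.
R_total = 39.0 + 1200 + 70.8 + 470 = 1780 Ω
I = V / R_total = 6.00 / 1780 = 0.003371 A
P_R3 = I² × R3 = (0.003371)² × 70.8 = 0.0008046 W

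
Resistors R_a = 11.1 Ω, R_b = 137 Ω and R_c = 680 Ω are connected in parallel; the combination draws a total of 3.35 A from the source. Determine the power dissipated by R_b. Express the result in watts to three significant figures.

8.38 W

Only the total current is stated, so first find the parallel equivalent to get the voltage across the combination.
1/R_eq = 1/11.1 + 1/137 + 1/680 ⇒ R_eq = 10.12 Ω
V = I_total × R_eq = 3.350 × 10.12 = 33.89 V
P_R_b = V² / R_b = (33.89)² / 137 = 8.382 W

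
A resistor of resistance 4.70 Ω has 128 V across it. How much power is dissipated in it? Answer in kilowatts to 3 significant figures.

3.49 kW

V and R are stated; P = V²/R avoids computing the current.
P = (128 V)² / 4.70 Ω = 3486 W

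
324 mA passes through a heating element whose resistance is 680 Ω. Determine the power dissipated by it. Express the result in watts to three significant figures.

71.4 W

Current and resistance are given, so P = I²R is the direct form.
P = (0.3240 A)² × 680 Ω = 71.38 W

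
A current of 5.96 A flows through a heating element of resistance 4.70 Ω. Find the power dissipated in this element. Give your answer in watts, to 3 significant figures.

167 W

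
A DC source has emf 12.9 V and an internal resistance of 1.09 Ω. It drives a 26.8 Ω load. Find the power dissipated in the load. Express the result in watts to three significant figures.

5.73 W

The internal resistance and the load are in series, so the same I flows through both; get I from ε/(r+R), then I²R for the load.
I = ε / (r + R) = 12.9 / (1.09 + 26.8) = 0.4625 A
P_load = I² R = (0.4625)² × 26.8 = 5.733 W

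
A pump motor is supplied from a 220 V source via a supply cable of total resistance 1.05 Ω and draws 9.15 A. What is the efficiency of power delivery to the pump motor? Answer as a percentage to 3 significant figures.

95.6 %

The supply cable carries the full 9.15 A.
P_line = I² R_line = (9.150)² × 1.05 = 87.91 W
P_source = V I = 220 × 9.150 = 2013 W; P_load = 1925 W
η = P_load / P_source = 1925 / 2013 = 0.9563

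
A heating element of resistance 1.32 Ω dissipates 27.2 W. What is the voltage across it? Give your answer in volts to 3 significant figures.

5.99 V

From P = V I = I²R = V²/R, with the two given quantities we get V = √(P R).
V = √(27.2 × 1.32) = 5.992 V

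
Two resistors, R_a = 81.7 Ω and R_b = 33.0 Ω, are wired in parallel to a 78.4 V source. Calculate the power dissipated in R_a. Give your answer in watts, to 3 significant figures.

75.2 W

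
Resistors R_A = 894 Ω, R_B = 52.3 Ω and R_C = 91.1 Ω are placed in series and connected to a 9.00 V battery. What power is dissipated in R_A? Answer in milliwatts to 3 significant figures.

67.3 mW

Since the resistors are in series they all carry the loop current I = V/R_total; the power in any one is I²R.
R_total = 894 + 52.3 + 91.1 = 1037 Ω
I = V / R_total = 9.00 / 1037 = 0.008676 A
P_R_A = I² × R_A = (0.008676)² × 894 = 0.06729 W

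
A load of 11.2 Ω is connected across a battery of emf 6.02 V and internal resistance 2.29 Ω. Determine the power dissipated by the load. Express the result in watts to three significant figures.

2.23 W

Load and internal resistance form a series loop — compute the loop current, then the load power via I²R.
I = ε / (r + R) = 6.02 / (2.29 + 11.2) = 0.4463 A
P_load = I² R = (0.4463)² × 11.2 = 2.230 W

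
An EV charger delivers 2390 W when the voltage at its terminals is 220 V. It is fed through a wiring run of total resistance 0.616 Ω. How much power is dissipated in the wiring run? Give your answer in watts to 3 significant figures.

Line loss is just I²R for the cable — we know both I and R_line directly.
I = P / V = 2390 / 220 = 10.86 A through the wiring run.
P_line = I² R_line = (10.86)² × 0.616 = 72.70 W

72.7 W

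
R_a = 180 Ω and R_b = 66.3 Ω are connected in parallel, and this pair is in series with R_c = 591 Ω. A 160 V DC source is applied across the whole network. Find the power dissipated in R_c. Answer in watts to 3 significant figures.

37.0 W

First find R_p for the parallel pair, then treat R_p + R_c as a series loop.
R_p = (180×66.3)/(180+66.3) = 48.45 Ω
R_total = R_p + 591 = 48.45 + 591 = 639.5 Ω
I = V / R_total = 160 / 639.5 = 0.2502 A
All the supply current flows through R_c; use P = I²R_c.
P_R_c = (0.2502)² × 591 = 37.00 W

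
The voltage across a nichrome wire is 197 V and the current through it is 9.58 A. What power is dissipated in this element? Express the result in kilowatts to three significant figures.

1.89 kW

Since both terminal voltage and current are stated, P = V I gives the power in one step.
P = 197 V × 9.580 A = 1887 W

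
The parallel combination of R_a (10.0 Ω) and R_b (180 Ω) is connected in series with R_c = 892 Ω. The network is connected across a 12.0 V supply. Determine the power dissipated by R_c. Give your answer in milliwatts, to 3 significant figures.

First find R_p for the parallel pair, then treat R_p + R_c as a series loop.
R_p = (10.0×180)/(10.0+180) = 9.474 Ω
R_total = R_p + 892 = 9.474 + 892 = 901.5 Ω
I = V / R_total = 12.0 / 901.5 = 0.01331 A
R_c is the series element, so its power is I²R.
P_R_c = (0.01331)² × 892 = 0.1581 W

158 mW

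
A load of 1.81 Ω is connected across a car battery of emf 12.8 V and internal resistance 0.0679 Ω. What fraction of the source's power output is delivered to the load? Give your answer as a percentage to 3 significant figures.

96.4 %

Both r and R carry the same current, so the power split is just the resistance split: η = R/(R+r).
η = R / (R + r) = 1.81 / (1.81 + 0.0679) = 0.9638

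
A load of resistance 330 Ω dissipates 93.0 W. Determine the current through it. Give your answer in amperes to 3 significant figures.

0.531 A

Rearranging the power relation for the two known quantities gives I = √(P / R).
I = √(93.0 / 330) = 0.5309 A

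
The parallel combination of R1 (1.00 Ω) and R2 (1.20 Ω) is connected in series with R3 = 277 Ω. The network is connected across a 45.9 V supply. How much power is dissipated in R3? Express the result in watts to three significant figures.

7.58 W

Combine R1 and R2 into their parallel equivalent first, reducing the network to two series resistors.
R_p = (1.00×1.20)/(1.00+1.20) = 0.5455 Ω
R_total = R_p + 277 = 0.5455 + 277 = 277.5 Ω
I = V / R_total = 45.9 / 277.5 = 0.1654 A
R3 is the series element, so its power is I²R.
P_R3 = (0.1654)² × 277 = 7.576 W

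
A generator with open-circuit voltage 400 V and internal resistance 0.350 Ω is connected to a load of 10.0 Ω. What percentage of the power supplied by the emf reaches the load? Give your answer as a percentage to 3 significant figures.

Efficiency is P_load / P_total. With a series r and R sharing the same I, P = I²R for each, so η = R/(R+r).
η = R / (R + r) = 10.0 / (10.0 + 0.350) = 0.9662

96.6 %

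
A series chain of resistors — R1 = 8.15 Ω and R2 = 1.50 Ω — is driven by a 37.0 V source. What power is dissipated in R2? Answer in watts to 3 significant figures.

22.1 W

Since the resistors are in series they all carry the loop current I = V/R_total; the power in any one is I²R.
R_total = 8.15 + 1.50 = 9.650 Ω
I = V / R_total = 37.0 / 9.650 = 3.834 A
P_R2 = I² × R2 = (3.834)² × 1.50 = 22.05 W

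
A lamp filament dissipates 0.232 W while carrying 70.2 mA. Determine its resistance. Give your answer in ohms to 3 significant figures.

47.1 Ω

The two known quantities fix the third via R = P / I².
R = 0.232 / (0.07020)² = 47.08 Ω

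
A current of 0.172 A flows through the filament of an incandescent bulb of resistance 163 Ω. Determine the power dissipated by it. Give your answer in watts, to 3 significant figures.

The current through and the resistance of the element are both given; use P = I²R.
P = (0.1720 A)² × 163 Ω = 4.822 W

4.82 W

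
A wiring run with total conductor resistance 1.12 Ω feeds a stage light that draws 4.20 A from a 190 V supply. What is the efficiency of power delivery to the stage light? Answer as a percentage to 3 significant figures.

97.5 %

The wiring run carries the full 4.20 A.
P_line = I² R_line = (4.200)² × 1.12 = 19.76 W
P_source = V I = 190 × 4.200 = 798.0 W; P_load = 778.2 W
η = P_load / P_source = 778.2 / 798.0 = 0.9752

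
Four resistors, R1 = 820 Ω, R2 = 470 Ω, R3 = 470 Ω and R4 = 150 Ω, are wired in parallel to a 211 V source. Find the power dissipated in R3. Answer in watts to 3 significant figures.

94.7 W

R3 sits directly across the source, so P = V²/R with V = 211 V.
P_R3 = V² / R3 = (211)² / 470 Ω = 94.73 W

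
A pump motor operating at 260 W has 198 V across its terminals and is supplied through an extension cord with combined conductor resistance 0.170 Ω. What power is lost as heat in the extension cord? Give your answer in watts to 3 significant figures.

0.293 W

The extension cord is a series resistance carrying the load current; its dissipation is I²R_line.
I = P / V = 260 / 198 = 1.313 A through the extension cord.
P_line = I² R_line = (1.313)² × 0.170 = 0.2931 W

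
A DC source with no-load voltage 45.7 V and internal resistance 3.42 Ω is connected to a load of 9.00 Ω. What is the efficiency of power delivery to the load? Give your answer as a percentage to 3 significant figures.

72.5 %

The source delivers εI, of which I²R reaches the load and I²r is lost; since I is common, η = R/(R+r).
η = R / (R + r) = 9.00 / (9.00 + 3.42) = 0.7246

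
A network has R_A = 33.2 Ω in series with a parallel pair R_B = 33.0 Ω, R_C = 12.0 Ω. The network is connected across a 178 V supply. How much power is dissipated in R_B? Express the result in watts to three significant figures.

Reduce the parallel pair to R_p first; the network is then a simple series string.
R_p = (33.0×12.0)/(33.0+12.0) = 8.800 Ω
R_total = 33.2 + 8.800 = 42.00 Ω
I = V / R_total = 178 / 42.00 = 4.238 A
Voltage across the parallel pair: V_p = I × R_p = 4.238 × 8.800 = 37.30 V
R_B sees V_p directly, so P = V_p² / R_B.
P_R_B = (37.30)² / 33.0 = 42.15 W

42.1 W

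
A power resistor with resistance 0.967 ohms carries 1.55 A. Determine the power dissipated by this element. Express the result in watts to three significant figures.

With I and R stated, P = I²R applies in one step.
P = (1.550 A)² × 0.967 Ω = 2.323 W

2.32 W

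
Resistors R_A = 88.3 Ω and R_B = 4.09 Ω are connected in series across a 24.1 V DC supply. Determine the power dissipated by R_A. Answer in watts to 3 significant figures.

In a series string the same current flows through every resistor — find that current, then P = I²R for the one we want.
R_total = 88.3 + 4.09 = 92.39 Ω
I = V / R_total = 24.1 / 92.39 = 0.2609 A
P_R_A = I² × R_A = (0.2609)² × 88.3 = 6.008 W

6.01 W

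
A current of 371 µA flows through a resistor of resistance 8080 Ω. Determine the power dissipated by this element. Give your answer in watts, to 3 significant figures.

0.00111 W

With I and R stated, P = I²R applies in one step.
P = (0.0003710 A)² × 8080 Ω = 0.001112 W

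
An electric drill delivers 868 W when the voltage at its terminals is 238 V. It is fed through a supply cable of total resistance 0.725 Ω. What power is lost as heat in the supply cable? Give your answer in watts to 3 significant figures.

9.64 W

The supply cable is a series resistance carrying the load current; its dissipation is I²R_line.
I = P / V = 868 / 238 = 3.647 A through the supply cable.
P_line = I² R_line = (3.647)² × 0.725 = 9.643 W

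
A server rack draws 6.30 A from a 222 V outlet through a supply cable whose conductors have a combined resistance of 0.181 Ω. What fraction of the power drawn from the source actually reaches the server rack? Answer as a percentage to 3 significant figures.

99.5 %

The supply cable carries the full 6.30 A.
P_line = I² R_line = (6.300)² × 0.181 = 7.184 W
P_source = V I = 222 × 6.300 = 1399 W; P_load = 1391 W
η = P_load / P_source = 1391 / 1399 = 0.9949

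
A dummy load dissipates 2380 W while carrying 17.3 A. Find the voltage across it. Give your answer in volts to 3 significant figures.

The two known quantities fix the third via V = P / I.
V = 2380 / 17.30 = 137.6 V

138 V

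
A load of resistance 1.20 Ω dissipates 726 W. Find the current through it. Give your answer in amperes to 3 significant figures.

From P = V I = I²R = V²/R, with the two given quantities we get I = √(P / R).
I = √(726 / 1.20) = 24.60 A

24.6 A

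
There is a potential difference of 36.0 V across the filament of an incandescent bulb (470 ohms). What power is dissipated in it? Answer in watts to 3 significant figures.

2.76 W

Voltage and resistance are given, so P = V²/R is the one-step route.
P = (36.0 V)² / 470 Ω = 2.757 W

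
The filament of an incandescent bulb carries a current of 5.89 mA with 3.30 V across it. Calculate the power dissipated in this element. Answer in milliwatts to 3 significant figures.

19.4 mW

Both the voltage across and the current through the element are known, so P = V I applies directly.
P = 3.30 V × 0.005890 A = 0.01944 W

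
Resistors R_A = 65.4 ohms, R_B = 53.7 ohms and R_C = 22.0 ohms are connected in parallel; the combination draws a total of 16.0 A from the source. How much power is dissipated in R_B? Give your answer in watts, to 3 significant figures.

The branches share the same voltage, but only the total current is given — find V from the equivalent resistance first.
1/R_eq = 1/65.4 + 1/53.7 + 1/22.0 ⇒ R_eq = 12.60 Ω
V = I_total × R_eq = 16.00 × 12.60 = 201.6 V
P_R_B = V² / R_B = (201.6)² / 53.7 = 756.8 W

757 W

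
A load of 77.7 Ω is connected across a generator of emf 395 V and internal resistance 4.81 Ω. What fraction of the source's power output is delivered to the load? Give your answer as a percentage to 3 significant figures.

The source delivers εI, of which I²R reaches the load and I²r is lost; since I is common, η = R/(R+r).
η = R / (R + r) = 77.7 / (77.7 + 4.81) = 0.9417

94.2 %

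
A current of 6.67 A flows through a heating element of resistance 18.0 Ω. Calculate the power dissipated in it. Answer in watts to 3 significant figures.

801 W

With I and R stated, P = I²R applies in one step.
P = (6.670 A)² × 18.0 Ω = 800.8 W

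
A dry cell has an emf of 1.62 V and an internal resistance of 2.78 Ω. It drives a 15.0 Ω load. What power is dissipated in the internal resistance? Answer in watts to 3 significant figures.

0.0231 W

r is in series with the load, so it carries the full circuit current — the loss in it is I²r.
I = ε / (r + R) = 1.62 / (2.78 + 15.0) = 0.09111 A
P_int = I² r = (0.09111)² × 2.78 = 0.02308 W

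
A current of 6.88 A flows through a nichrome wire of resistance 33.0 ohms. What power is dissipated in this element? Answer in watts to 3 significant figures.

Current and resistance are given, so P = I²R is the direct form.
P = (6.880 A)² × 33.0 Ω = 1562 W

1560 W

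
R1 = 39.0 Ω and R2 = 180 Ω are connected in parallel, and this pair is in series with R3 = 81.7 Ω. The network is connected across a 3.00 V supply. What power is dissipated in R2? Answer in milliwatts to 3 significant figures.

Collapse the R1‖R2 pair into one equivalent R_p; then R_p and R3 form a series string.
R_p = (39.0×180)/(39.0+180) = 32.05 Ω
R_total = R_p + 81.7 = 32.05 + 81.7 = 113.8 Ω
I = V / R_total = 3.00 / 113.8 = 0.02637 A
Voltage across the parallel pair: V_p = I × R_p = 0.02637 × 32.05 = 0.8454 V
Use P = V²/R for R2 with V = V_p.
P_R2 = (0.8454)² / 180 = 0.003970 W

3.97 mW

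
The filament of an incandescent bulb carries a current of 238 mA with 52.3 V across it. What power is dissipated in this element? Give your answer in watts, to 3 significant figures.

12.4 W

Both the voltage across and the current through the element are known, so P = V I applies directly.
P = 52.3 V × 0.2380 A = 12.45 W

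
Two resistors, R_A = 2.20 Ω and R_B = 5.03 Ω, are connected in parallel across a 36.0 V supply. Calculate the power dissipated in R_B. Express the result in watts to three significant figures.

Parallel branches share the same voltage; P = V²/R gives the branch power in one step.
P_R_B = V² / R_B = (36.0)² / 5.03 Ω = 257.7 W

258 W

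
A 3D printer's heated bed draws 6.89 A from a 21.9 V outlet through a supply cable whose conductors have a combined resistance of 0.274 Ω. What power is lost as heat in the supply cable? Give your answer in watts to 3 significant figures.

13.0 W

Line loss is just I²R for the cable — we know both I and R_line directly.
The supply cable carries the full 6.89 A.
P_line = I² R_line = (6.890)² × 0.274 = 13.01 W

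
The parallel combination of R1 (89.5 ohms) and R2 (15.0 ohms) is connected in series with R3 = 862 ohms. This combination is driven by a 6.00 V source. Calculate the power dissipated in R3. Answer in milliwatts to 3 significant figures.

Reduce the parallel combination to a single R_p; the circuit then becomes R_p in series with the remaining resistor.
R_p = (89.5×15.0)/(89.5+15.0) = 12.85 Ω
R_total = R_p + 862 = 12.85 + 862 = 874.8 Ω
I = V / R_total = 6.00 / 874.8 = 0.006858 A
R3 is the series element, so its power is I²R.
P_R3 = (0.006858)² × 862 = 0.04055 W

40.5 mW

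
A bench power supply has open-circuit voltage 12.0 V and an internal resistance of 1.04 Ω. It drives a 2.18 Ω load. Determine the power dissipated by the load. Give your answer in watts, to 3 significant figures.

30.3 W

The internal resistance and the load are in series, so the same I flows through both; get I from ε/(r+R), then I²R for the load.
I = ε / (r + R) = 12.0 / (1.04 + 2.18) = 3.727 A
P_load = I² R = (3.727)² × 2.18 = 30.28 W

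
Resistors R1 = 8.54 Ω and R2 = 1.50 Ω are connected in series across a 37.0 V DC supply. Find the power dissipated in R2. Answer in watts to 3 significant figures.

20.4 W

Since the resistors are in series they all carry the loop current I = V/R_total; the power in any one is I²R.
R_total = 8.54 + 1.50 = 10.04 Ω
I = V / R_total = 37.0 / 10.04 = 3.685 A
P_R2 = I² × R2 = (3.685)² × 1.50 = 20.37 W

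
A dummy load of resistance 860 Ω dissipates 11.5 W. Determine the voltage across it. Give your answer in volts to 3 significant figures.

99.4 V

Inverting the appropriate power form: V = √(P R).
V = √(11.5 × 860) = 99.45 V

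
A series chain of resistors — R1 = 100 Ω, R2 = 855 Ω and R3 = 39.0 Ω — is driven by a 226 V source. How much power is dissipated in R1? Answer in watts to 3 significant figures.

Since the resistors are in series they all carry the loop current I = V/R_total; the power in any one is I²R.
R_total = 100 + 855 + 39.0 = 994.0 Ω
I = V / R_total = 226 / 994.0 = 0.2274 A
P_R1 = I² × R1 = (0.2274)² × 100 = 5.169 W

5.17 W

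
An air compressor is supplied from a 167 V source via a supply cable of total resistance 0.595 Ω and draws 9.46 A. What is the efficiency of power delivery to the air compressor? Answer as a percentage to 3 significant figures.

96.6 %

The supply cable carries the full 9.46 A.
P_line = I² R_line = (9.460)² × 0.595 = 53.25 W
P_source = V I = 167 × 9.460 = 1580 W; P_load = 1527 W
η = P_load / P_source = 1527 / 1580 = 0.9663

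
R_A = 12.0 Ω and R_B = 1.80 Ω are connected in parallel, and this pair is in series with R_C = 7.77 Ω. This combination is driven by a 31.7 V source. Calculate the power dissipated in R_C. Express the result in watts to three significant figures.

Reduce the parallel combination to a single R_p; the circuit then becomes R_p in series with the remaining resistor.
R_p = (12.0×1.80)/(12.0+1.80) = 1.565 Ω
R_total = R_p + 7.77 = 1.565 + 7.77 = 9.335 Ω
I = V / R_total = 31.7 / 9.335 = 3.396 A
R_C is the series element, so its power is I²R.
P_R_C = (3.396)² × 7.77 = 89.60 W

89.6 W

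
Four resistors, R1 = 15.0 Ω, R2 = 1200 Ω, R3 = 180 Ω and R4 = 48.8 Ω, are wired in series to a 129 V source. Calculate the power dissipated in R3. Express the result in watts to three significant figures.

1.44 W

In a series string the same current flows through every resistor — find that current, then P = I²R for the one we want.
R_total = 15.0 + 1200 + 180 + 48.8 = 1444 Ω
I = V / R_total = 129 / 1444 = 0.08935 A
P_R3 = I² × R3 = (0.08935)² × 180 = 1.437 W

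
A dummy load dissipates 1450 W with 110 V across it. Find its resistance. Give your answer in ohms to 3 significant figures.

8.34 Ω

Inverting the appropriate power form: R = V² / P.
R = (110)² / 1450 = 8.345 Ω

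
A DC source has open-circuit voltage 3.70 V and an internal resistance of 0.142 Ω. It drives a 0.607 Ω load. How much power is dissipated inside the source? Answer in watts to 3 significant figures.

3.47 W

The internal resistance carries the same current as the load; P_int = I²r.
I = ε / (r + R) = 3.70 / (0.142 + 0.607) = 4.940 A
P_int = I² r = (4.940)² × 0.142 = 3.465 W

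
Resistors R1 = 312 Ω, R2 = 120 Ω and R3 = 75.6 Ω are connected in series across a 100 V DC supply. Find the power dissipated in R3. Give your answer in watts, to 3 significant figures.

Series elements share the same current, so find I first, then use P = I²R.
R_total = 312 + 120 + 75.6 = 507.6 Ω
I = V / R_total = 100 / 507.6 = 0.1970 A
P_R3 = I² × R3 = (0.1970)² × 75.6 = 2.934 W

2.93 W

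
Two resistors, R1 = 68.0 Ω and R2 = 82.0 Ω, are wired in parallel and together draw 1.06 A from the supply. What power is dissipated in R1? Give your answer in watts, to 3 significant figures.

22.8 W

Only the total current is stated, so first find the parallel equivalent to get the voltage across the combination.
1/R_eq = 1/68.0 + 1/82.0 ⇒ R_eq = 37.17 Ω
V = I_total × R_eq = 1.060 × 37.17 = 39.40 V
P_R1 = V² / R1 = (39.40)² / 68.0 = 22.83 W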